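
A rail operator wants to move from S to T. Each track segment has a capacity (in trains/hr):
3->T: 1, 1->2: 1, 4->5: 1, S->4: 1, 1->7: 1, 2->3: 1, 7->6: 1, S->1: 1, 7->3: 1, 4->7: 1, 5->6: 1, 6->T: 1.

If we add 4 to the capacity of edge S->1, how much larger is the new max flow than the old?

Original max flow = 2.
Even with extra capacity on S->1, another cut of capacity 2 remains binding.
New max flow = 2. Increase = 0.

0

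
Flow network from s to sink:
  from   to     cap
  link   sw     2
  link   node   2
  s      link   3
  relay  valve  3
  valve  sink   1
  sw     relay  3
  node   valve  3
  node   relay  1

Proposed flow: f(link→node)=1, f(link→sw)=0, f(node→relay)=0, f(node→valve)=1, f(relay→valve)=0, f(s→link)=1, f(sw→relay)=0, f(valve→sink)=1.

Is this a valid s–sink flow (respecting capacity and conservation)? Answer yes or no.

Every edge has 0 ≤ f(e) ≤ cap(e).
At each intermediate node, inflow equals outflow.

Yes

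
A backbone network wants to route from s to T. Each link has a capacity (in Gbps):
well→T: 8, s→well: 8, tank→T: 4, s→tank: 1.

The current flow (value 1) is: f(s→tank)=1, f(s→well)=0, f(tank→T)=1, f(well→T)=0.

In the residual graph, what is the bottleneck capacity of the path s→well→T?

Residual capacities along the path: s→well: 8, well→T: 8.
Minimum is 8.

8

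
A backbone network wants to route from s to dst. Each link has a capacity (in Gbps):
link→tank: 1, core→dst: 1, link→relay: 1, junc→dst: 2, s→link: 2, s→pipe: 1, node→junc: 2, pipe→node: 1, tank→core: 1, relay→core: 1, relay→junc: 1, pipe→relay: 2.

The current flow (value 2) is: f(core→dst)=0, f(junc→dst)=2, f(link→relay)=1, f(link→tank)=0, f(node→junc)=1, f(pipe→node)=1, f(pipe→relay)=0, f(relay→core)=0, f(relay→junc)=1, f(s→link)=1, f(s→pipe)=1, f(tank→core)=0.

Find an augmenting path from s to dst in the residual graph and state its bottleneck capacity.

Residual along s→link→tank→core→dst: s→link: 1, link→tank: 1, tank→core: 1, core→dst: 1.
Bottleneck = min = 1.

s→link→tank→core→dst, bottleneck 1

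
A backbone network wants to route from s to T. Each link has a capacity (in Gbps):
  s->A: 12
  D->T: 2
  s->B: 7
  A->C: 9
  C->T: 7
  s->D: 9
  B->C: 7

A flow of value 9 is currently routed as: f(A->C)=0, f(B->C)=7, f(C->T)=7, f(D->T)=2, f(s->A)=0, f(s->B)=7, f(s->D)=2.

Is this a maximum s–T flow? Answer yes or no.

Yes

Residual reachable from s: {A, B, C, D, s}; T is not reachable.
Saturated cut: D->T, C->T with total capacity 9 = current flow value. Flow is maximum.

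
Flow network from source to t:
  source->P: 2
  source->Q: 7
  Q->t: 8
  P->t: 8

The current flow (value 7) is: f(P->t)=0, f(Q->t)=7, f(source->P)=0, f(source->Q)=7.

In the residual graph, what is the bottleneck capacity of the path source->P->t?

Residual capacities along the path: source->P: 2, P->t: 8.
Minimum is 2.

2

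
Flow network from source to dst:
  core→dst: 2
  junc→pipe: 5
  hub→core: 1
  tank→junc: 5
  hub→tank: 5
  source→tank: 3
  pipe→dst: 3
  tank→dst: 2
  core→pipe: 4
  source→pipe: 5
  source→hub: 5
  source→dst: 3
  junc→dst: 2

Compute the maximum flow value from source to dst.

11

Augment source→dst: bottleneck 3. Total 3.
Augment source→tank→dst: bottleneck 2. Total 5.
Augment source→pipe→dst: bottleneck 3. Total 8.
Augment source→hub→core→dst: bottleneck 1. Total 9.
Augment source→tank→junc→dst: bottleneck 1. Total 10.
Augment source→hub→tank→junc→dst: bottleneck 1. Total 11.
No augmenting path remains in the residual graph.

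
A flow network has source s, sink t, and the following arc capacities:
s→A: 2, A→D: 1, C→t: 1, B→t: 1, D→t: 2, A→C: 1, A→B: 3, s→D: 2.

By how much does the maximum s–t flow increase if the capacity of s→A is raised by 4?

Original max flow = 4.
Even with extra capacity on s→A, another cut of capacity 4 remains binding.
New max flow = 4. Increase = 0.

0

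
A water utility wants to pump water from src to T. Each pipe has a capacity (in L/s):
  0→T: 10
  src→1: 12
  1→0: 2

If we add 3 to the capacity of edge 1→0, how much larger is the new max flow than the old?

Original max flow = 2.
After raising cap(1→0), augmenting paths through that edge carry 3 more units.
New max flow = 5. Increase = 3.

3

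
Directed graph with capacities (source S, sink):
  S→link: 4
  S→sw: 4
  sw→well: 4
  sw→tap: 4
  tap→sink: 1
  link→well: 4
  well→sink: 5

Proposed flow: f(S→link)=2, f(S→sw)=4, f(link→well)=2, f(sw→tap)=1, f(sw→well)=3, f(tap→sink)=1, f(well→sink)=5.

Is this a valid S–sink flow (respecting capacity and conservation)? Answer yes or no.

Yes

Every edge has 0 ≤ f(e) ≤ cap(e).
At each intermediate node, inflow equals outflow.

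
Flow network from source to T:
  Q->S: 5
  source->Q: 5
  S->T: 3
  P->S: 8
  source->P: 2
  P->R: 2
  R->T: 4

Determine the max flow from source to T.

5

Augment source->P->R->T: bottleneck 2. Total 2.
Augment source->Q->S->T: bottleneck 3. Total 5.
No augmenting path remains in the residual graph.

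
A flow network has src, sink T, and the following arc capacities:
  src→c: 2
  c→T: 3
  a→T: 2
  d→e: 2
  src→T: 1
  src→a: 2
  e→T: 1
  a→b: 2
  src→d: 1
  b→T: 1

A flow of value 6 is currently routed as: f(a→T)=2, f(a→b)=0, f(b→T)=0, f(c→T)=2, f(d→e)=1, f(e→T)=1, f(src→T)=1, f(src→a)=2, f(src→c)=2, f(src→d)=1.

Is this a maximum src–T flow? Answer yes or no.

Yes

Residual reachable from src: {src}; T is not reachable.
Saturated cut: src→c, src→d, src→a, src→T with total capacity 6 = current flow value. Flow is maximum.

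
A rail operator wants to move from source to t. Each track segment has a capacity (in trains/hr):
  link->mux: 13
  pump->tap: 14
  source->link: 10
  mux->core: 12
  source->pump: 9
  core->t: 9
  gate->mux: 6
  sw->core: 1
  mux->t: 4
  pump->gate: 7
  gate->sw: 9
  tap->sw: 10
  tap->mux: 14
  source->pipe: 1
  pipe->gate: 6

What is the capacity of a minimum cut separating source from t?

Max flow = 13 (via 3 augmenting paths).
In the residual at optimum, the set reachable from source is {core, gate, link, mux, pipe, pump, source, sw, tap}.
Cut edges: mux->t (cap 4), core->t (cap 9). Sum = 13.

13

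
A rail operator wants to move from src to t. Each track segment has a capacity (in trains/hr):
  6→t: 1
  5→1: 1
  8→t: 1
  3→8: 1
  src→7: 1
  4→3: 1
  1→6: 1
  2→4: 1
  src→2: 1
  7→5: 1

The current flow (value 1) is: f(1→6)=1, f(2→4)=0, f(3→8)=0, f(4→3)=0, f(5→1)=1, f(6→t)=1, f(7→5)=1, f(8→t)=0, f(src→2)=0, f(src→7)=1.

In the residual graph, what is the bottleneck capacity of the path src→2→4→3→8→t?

1

Residual capacities along the path: src→2: 1, 2→4: 1, 4→3: 1, 3→8: 1, 8→t: 1.
Minimum is 1.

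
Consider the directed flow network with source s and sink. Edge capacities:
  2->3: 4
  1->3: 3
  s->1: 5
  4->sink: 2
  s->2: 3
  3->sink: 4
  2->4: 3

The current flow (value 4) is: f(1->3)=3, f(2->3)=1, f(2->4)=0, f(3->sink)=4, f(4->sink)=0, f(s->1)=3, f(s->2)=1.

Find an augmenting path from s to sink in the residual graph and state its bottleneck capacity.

Residual along s->2->4->sink: s->2: 2, 2->4: 3, 4->sink: 2.
Bottleneck = min = 2.

s->2->4->sink, bottleneck 2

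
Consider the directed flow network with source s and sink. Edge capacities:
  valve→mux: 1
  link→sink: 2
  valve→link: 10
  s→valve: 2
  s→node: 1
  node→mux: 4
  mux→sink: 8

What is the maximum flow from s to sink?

3

Augment s→valve→link→sink: bottleneck 2. Total 2.
Augment s→node→mux→sink: bottleneck 1. Total 3.
No augmenting path remains in the residual graph.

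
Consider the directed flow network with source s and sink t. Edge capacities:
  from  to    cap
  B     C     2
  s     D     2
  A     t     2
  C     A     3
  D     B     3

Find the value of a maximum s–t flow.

Augment s→D→B→C→A→t: bottleneck 2. Total 2.
No augmenting path remains in the residual graph.

2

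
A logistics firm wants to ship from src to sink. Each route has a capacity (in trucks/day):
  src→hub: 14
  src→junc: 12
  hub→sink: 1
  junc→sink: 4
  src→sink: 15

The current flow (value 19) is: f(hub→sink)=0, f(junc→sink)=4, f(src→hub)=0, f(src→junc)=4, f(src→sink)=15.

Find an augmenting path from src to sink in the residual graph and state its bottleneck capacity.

Residual along src→hub→sink: src→hub: 14, hub→sink: 1.
Bottleneck = min = 1.

src→hub→sink, bottleneck 1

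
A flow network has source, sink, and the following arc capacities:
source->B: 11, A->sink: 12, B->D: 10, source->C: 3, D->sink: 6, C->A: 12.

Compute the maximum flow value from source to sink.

9

Augment source->B->D->sink: bottleneck 6. Total 6.
Augment source->C->A->sink: bottleneck 3. Total 9.
No augmenting path remains in the residual graph.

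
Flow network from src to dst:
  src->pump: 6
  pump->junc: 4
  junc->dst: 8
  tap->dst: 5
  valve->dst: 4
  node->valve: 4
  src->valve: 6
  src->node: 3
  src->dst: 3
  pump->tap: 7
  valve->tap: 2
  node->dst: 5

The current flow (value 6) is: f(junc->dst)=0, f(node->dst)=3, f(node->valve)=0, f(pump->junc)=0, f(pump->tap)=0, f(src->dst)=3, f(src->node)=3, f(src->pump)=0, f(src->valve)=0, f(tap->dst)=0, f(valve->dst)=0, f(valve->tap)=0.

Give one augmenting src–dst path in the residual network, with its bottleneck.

src->valve->dst, bottleneck 4

Residual along src->valve->dst: src->valve: 6, valve->dst: 4.
Bottleneck = min = 4.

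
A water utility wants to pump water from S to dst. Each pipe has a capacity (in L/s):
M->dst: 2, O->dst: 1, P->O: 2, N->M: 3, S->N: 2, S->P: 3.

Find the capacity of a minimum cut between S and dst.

Max flow = 3 (via 2 augmenting paths).
In the residual at optimum, the set reachable from S is {O, P, S}.
Cut edges: S->N (cap 2), O->dst (cap 1). Sum = 3.

3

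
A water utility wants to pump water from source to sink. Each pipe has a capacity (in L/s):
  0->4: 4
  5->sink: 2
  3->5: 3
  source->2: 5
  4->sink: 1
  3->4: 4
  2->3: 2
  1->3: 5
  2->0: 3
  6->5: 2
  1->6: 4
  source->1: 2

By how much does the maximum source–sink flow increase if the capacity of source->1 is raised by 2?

0

Original max flow = 3.
Edge source->1 does not cross the min cut (source side {0, 1, 2, 3, 4, 5, 6, source}), so extra capacity there cannot help.
New max flow = 3. Increase = 0.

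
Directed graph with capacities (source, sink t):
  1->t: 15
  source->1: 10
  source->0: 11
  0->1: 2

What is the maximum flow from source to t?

Augment source->1->t: bottleneck 10. Total 10.
Augment source->0->1->t: bottleneck 2. Total 12.
No augmenting path remains in the residual graph.

12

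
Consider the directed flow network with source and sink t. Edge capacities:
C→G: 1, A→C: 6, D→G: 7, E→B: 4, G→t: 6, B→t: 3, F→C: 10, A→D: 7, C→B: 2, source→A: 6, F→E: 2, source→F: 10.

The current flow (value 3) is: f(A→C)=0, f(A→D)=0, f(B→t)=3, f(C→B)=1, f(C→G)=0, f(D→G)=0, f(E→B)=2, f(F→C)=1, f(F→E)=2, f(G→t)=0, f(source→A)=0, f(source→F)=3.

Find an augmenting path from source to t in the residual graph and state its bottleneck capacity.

source→F→C→G→t, bottleneck 1

Residual along source→F→C→G→t: source→F: 7, F→C: 9, C→G: 1, G→t: 6.
Bottleneck = min = 1.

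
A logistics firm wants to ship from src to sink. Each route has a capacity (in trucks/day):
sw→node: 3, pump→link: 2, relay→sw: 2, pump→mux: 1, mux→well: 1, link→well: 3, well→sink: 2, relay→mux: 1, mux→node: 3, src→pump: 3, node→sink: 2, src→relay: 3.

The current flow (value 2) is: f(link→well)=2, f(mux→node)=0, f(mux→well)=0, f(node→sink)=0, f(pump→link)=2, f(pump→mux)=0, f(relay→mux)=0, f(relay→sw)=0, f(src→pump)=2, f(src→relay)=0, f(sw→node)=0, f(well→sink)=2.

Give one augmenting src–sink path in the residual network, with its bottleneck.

Residual along src→pump→mux→node→sink: src→pump: 1, pump→mux: 1, mux→node: 3, node→sink: 2.
Bottleneck = min = 1.

src→pump→mux→node→sink, bottleneck 1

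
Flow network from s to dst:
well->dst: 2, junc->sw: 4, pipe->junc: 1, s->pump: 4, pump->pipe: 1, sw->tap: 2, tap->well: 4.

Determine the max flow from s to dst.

1

Augment s->pump->pipe->junc->sw->tap->well->dst: bottleneck 1. Total 1.
No augmenting path remains in the residual graph.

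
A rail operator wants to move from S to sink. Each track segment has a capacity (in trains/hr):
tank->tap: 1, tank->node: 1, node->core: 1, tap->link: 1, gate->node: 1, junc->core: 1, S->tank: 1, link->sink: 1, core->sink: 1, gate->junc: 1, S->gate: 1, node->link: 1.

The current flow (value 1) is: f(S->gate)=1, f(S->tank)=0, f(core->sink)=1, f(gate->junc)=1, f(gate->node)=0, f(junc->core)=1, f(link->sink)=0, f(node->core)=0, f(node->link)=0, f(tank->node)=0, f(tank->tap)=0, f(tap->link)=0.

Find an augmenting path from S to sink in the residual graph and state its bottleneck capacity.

S->tank->node->link->sink, bottleneck 1

Residual along S->tank->node->link->sink: S->tank: 1, tank->node: 1, node->link: 1, link->sink: 1.
Bottleneck = min = 1.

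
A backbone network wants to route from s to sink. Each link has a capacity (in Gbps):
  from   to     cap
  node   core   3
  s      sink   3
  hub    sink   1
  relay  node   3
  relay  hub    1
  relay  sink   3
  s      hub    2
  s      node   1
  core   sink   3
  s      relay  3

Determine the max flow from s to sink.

Augment s→sink: bottleneck 3. Total 3.
Augment s→relay→sink: bottleneck 3. Total 6.
Augment s→hub→sink: bottleneck 1. Total 7.
Augment s→node→core→sink: bottleneck 1. Total 8.
No augmenting path remains in the residual graph.

8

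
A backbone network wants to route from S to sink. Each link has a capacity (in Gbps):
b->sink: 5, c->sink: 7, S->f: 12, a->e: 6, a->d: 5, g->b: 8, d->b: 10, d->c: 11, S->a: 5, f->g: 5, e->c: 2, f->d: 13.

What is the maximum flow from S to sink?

12

Augment S->a->e->c->sink: bottleneck 2. Total 2.
Augment S->a->d->c->sink: bottleneck 3. Total 5.
Augment S->f->d->c->sink: bottleneck 2. Total 7.
Augment S->f->d->b->sink: bottleneck 5. Total 12.
No augmenting path remains in the residual graph.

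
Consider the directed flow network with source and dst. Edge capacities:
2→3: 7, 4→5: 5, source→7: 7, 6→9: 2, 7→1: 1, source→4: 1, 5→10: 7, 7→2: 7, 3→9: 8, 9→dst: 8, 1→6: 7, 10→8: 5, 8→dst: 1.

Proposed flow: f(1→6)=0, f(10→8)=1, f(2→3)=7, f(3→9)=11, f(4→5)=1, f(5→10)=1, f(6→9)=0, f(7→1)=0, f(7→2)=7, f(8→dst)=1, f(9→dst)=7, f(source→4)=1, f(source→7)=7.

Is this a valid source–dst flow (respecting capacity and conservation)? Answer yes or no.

Capacity violated on 3→9: flow 11 > capacity 8.

No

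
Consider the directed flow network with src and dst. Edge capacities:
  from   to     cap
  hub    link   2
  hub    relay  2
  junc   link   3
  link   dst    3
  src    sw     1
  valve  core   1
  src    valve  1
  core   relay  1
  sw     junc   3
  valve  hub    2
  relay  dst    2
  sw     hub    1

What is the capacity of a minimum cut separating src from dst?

Max flow = 2 (via 2 augmenting paths).
In the residual at optimum, the set reachable from src is {src}.
Cut edges: src→sw (cap 1), src→valve (cap 1). Sum = 2.

2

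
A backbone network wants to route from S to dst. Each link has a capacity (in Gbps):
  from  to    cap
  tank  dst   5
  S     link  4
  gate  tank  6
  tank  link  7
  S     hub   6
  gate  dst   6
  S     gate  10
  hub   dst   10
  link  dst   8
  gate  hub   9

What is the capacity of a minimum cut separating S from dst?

Max flow = 20 (via 4 augmenting paths).
In the residual at optimum, the set reachable from S is {S}.
Cut edges: S→gate (cap 10), S→link (cap 4), S→hub (cap 6). Sum = 20.

20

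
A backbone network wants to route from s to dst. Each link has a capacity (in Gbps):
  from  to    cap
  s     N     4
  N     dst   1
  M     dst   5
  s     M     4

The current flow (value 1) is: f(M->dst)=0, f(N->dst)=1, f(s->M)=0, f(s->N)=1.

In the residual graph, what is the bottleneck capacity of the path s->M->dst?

Residual capacities along the path: s->M: 4, M->dst: 5.
Minimum is 4.

4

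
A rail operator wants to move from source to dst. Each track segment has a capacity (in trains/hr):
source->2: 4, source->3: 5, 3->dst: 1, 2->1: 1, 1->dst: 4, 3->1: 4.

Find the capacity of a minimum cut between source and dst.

Max flow = 5 (via 3 augmenting paths).
In the residual at optimum, the set reachable from source is {1, 2, 3, source}.
Cut edges: 3->dst (cap 1), 1->dst (cap 4). Sum = 5.

5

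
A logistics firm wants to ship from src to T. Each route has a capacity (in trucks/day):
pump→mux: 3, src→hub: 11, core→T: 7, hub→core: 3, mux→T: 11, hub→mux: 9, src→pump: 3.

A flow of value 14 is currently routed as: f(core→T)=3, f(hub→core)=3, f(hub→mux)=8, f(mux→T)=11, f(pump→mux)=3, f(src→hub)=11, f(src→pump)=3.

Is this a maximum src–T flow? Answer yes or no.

Yes

Residual reachable from src: {src}; T is not reachable.
Saturated cut: src→hub, src→pump with total capacity 14 = current flow value. Flow is maximum.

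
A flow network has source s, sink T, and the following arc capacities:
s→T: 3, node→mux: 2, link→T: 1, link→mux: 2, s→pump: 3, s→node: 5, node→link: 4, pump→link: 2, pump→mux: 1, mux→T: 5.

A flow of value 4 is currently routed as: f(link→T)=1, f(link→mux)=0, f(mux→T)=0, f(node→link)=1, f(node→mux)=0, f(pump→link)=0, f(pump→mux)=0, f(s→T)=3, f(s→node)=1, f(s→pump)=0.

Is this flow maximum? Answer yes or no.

No

Residual path s→node→mux→T has bottleneck 2 > 0.
Pushing 2 along it raises the flow to 6, so the given flow is not maximum.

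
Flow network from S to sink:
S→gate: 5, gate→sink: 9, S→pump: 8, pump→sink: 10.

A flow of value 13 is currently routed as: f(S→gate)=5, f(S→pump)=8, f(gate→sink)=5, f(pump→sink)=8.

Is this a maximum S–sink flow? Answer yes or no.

Yes

Residual reachable from S: {S}; sink is not reachable.
Saturated cut: S→pump, S→gate with total capacity 13 = current flow value. Flow is maximum.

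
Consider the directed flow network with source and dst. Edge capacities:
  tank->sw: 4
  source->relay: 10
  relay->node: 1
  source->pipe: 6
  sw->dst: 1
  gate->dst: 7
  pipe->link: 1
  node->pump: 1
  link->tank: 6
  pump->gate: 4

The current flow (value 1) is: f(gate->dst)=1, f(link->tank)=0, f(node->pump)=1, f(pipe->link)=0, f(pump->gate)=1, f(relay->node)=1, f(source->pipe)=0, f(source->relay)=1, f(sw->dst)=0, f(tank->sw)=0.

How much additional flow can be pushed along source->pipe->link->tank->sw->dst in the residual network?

Residual capacities along the path: source->pipe: 6, pipe->link: 1, link->tank: 6, tank->sw: 4, sw->dst: 1.
Minimum is 1.

1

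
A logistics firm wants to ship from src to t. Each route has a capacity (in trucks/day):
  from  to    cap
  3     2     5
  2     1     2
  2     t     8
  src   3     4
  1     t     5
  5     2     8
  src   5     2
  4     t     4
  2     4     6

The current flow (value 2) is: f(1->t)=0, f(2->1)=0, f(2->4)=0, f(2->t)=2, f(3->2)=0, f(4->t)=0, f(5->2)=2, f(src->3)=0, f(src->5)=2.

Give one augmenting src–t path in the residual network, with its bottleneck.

Residual along src->3->2->t: src->3: 4, 3->2: 5, 2->t: 6.
Bottleneck = min = 4.

src->3->2->t, bottleneck 4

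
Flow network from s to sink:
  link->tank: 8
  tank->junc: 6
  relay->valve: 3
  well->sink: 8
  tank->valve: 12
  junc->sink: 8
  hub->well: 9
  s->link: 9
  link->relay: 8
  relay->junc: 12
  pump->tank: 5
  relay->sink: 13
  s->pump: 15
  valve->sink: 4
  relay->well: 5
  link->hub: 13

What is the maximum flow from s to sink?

Augment s->link->relay->sink: bottleneck 8. Total 8.
Augment s->pump->tank->valve->sink: bottleneck 4. Total 12.
Augment s->pump->tank->junc->sink: bottleneck 1. Total 13.
Augment s->link->tank->junc->sink: bottleneck 1. Total 14.
No augmenting path remains in the residual graph.

14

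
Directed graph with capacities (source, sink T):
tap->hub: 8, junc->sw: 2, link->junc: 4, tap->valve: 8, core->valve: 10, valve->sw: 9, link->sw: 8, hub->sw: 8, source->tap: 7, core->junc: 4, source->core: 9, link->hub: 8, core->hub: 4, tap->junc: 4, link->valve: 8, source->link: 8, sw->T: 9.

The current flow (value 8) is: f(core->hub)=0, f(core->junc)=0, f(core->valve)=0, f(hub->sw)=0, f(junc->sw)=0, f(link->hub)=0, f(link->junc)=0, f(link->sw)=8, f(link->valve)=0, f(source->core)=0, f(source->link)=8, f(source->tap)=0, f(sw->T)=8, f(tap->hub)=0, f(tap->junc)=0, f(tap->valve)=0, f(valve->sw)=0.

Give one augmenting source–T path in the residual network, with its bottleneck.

source->tap->junc->sw->T, bottleneck 1

Residual along source->tap->junc->sw->T: source->tap: 7, tap->junc: 4, junc->sw: 2, sw->T: 1.
Bottleneck = min = 1.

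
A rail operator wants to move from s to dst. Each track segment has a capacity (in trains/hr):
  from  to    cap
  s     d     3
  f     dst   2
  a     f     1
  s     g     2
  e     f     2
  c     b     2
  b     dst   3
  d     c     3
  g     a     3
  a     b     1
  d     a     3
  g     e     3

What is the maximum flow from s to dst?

5

Augment s→d→c→b→dst: bottleneck 2. Total 2.
Augment s→d→a→b→dst: bottleneck 1. Total 3.
Augment s→g→a→f→dst: bottleneck 1. Total 4.
Augment s→g→e→f→dst: bottleneck 1. Total 5.
No augmenting path remains in the residual graph.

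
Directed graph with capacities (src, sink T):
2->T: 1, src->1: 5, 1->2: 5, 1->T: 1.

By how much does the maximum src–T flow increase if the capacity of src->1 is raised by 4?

Original max flow = 2.
Edge src->1 does not cross the min cut (source side {1, 2, src}), so extra capacity there cannot help.
New max flow = 2. Increase = 0.

0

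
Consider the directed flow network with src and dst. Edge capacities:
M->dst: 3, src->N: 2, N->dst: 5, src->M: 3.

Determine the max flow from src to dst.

5

Augment src->M->dst: bottleneck 3. Total 3.
Augment src->N->dst: bottleneck 2. Total 5.
No augmenting path remains in the residual graph.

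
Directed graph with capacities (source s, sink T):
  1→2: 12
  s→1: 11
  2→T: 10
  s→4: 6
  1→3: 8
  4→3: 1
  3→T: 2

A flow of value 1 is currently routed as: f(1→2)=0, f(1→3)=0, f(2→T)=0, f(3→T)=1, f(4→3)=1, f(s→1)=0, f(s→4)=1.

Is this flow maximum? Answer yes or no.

No

Residual path s→1→3→T has bottleneck 1 > 0.
Pushing 1 along it raises the flow to 2, so the given flow is not maximum.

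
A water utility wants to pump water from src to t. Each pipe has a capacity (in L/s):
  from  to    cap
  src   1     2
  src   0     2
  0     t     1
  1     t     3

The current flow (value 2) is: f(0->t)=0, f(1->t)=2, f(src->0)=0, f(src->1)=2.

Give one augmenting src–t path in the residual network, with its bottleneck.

src->0->t, bottleneck 1

Residual along src->0->t: src->0: 2, 0->t: 1.
Bottleneck = min = 1.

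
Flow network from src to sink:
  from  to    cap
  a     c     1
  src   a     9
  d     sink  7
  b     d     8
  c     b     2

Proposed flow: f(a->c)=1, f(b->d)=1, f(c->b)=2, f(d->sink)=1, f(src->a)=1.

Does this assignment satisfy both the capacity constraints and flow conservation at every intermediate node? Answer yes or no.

No

Conservation fails at c: inflow 1 ≠ outflow 2.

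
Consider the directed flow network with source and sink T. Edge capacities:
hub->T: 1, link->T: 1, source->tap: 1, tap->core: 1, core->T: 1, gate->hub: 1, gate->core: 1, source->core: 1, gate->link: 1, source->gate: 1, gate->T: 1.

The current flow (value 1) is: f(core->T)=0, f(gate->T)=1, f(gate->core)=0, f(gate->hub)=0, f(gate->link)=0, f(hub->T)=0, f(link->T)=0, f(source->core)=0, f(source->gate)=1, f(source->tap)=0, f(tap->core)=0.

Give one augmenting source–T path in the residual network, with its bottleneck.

Residual along source->core->T: source->core: 1, core->T: 1.
Bottleneck = min = 1.

source->core->T, bottleneck 1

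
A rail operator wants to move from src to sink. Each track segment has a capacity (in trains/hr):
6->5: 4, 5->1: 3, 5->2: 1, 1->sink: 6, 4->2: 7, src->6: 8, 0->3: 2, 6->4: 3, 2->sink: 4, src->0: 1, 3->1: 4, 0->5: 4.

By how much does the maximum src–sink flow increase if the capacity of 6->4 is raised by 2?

0

Original max flow = 8.
Even with extra capacity on 6->4, another cut of capacity 8 remains binding.
New max flow = 8. Increase = 0.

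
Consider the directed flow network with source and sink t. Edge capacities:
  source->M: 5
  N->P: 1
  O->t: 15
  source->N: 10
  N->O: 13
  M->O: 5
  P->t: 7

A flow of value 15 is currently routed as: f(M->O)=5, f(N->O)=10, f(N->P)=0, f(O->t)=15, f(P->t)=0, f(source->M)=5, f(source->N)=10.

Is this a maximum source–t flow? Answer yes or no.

Yes

Residual reachable from source: {source}; t is not reachable.
Saturated cut: source->M, source->N with total capacity 15 = current flow value. Flow is maximum.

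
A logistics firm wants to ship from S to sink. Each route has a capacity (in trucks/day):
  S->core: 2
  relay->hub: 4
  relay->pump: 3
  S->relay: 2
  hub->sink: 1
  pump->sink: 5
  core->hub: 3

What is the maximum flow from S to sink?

3

Augment S->relay->pump->sink: bottleneck 2. Total 2.
Augment S->core->hub->sink: bottleneck 1. Total 3.
No augmenting path remains in the residual graph.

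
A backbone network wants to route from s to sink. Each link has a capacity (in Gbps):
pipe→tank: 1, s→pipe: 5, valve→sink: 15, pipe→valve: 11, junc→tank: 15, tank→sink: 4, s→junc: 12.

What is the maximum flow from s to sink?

9

Augment s→pipe→valve→sink: bottleneck 5. Total 5.
Augment s→junc→tank→sink: bottleneck 4. Total 9.
No augmenting path remains in the residual graph.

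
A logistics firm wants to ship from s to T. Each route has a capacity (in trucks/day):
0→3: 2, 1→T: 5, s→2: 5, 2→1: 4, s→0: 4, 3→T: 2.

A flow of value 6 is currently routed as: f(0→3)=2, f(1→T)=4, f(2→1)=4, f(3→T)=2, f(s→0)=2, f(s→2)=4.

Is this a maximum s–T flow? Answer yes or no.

Residual reachable from s: {0, 2, s}; T is not reachable.
Saturated cut: 0→3, 2→1 with total capacity 6 = current flow value. Flow is maximum.

Yes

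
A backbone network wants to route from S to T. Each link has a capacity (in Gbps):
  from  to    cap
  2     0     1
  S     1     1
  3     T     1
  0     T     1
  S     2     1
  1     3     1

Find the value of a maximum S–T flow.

2

Augment S->1->3->T: bottleneck 1. Total 1.
Augment S->2->0->T: bottleneck 1. Total 2.
No augmenting path remains in the residual graph.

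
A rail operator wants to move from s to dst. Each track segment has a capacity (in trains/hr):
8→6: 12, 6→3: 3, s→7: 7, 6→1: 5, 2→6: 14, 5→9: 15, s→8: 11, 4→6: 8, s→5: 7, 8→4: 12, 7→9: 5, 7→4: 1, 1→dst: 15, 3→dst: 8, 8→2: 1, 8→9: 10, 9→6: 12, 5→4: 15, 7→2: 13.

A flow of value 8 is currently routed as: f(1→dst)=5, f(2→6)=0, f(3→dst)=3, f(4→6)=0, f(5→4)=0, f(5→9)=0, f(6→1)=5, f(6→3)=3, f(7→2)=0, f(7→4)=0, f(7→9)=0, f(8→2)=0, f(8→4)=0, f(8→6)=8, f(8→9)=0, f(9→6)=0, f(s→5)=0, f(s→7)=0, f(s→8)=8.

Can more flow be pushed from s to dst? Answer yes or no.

No

Residual reachable from s: {2, 4, 5, 6, 7, 8, 9, s}; dst is not reachable.
Saturated cut: 6→3, 6→1 with total capacity 8 = current flow value. Flow is maximum.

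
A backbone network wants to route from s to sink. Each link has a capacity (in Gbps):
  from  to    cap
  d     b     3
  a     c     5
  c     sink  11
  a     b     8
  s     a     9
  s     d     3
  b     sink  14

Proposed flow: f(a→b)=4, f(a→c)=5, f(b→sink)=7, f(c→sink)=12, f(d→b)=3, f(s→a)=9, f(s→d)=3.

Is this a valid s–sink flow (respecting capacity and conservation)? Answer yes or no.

No

Capacity violated on c→sink: flow 12 > capacity 11.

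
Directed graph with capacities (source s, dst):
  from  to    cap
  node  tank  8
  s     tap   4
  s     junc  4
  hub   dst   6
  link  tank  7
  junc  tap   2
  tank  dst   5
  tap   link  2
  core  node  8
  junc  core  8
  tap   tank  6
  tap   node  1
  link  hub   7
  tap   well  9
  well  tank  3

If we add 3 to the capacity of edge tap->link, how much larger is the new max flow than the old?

Original max flow = 7.
After raising cap(tap->link), augmenting paths through that edge carry 1 more unit.
New max flow = 8. Increase = 1.

1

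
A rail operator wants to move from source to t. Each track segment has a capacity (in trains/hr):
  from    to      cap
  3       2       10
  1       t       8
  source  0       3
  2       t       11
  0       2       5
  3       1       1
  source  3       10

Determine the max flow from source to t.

12

Augment source→3→1→t: bottleneck 1. Total 1.
Augment source→3→2→t: bottleneck 9. Total 10.
Augment source→0→2→t: bottleneck 2. Total 12.
No augmenting path remains in the residual graph.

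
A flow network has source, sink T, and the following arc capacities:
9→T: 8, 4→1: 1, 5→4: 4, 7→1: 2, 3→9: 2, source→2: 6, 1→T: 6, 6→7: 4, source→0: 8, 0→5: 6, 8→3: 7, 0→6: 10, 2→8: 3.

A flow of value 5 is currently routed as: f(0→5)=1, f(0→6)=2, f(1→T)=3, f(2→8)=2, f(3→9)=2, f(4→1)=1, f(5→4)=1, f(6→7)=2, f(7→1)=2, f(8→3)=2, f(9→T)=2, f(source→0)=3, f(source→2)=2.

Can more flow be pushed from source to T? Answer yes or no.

No

Residual reachable from source: {0, 2, 3, 4, 5, 6, 7, 8, source}; T is not reachable.
Saturated cut: 4→1, 7→1, 3→9 with total capacity 5 = current flow value. Flow is maximum.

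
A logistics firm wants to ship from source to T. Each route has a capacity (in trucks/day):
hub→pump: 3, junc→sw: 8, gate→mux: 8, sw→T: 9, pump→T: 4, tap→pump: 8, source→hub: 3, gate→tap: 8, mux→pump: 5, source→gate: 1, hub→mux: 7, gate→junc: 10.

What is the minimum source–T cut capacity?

Max flow = 4 (via 2 augmenting paths).
In the residual at optimum, the set reachable from source is {source}.
Cut edges: source→gate (cap 1), source→hub (cap 3). Sum = 4.

4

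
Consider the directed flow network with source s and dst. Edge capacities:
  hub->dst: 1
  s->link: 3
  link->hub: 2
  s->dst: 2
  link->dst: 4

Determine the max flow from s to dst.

5

Augment s->dst: bottleneck 2. Total 2.
Augment s->link->dst: bottleneck 3. Total 5.
No augmenting path remains in the residual graph.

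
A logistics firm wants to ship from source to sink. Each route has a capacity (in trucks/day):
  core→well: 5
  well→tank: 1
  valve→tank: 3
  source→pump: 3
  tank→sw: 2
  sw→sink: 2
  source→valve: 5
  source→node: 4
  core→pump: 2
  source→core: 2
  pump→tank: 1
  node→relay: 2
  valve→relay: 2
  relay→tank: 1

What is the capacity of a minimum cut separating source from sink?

2

Max flow = 2 (via 1 augmenting path).
In the residual at optimum, the set reachable from source is {core, node, pump, relay, source, tank, valve, well}.
Cut edges: tank→sw (cap 2). Sum = 2.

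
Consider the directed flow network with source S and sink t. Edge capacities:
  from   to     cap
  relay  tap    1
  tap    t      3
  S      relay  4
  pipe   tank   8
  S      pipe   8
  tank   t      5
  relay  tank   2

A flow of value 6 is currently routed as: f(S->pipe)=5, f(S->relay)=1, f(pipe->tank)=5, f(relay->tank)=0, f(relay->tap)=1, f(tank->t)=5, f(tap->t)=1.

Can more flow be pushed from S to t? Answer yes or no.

No

Residual reachable from S: {S, pipe, relay, tank}; t is not reachable.
Saturated cut: relay->tap, tank->t with total capacity 6 = current flow value. Flow is maximum.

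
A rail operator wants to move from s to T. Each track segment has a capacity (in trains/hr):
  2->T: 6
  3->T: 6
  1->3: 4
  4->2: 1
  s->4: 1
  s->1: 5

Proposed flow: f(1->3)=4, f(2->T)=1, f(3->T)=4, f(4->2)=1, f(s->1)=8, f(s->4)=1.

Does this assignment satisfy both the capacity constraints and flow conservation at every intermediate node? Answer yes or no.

Capacity violated on s->1: flow 8 > capacity 5.

No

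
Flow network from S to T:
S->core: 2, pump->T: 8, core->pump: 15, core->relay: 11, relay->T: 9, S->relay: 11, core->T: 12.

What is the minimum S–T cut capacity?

11

Max flow = 11 (via 2 augmenting paths).
In the residual at optimum, the set reachable from S is {S, relay}.
Cut edges: S->core (cap 2), relay->T (cap 9). Sum = 11.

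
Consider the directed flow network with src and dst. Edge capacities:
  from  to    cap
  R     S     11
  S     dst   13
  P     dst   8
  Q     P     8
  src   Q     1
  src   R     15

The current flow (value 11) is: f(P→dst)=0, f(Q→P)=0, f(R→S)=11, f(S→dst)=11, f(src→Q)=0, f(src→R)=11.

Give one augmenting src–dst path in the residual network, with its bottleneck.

Residual along src→Q→P→dst: src→Q: 1, Q→P: 8, P→dst: 8.
Bottleneck = min = 1.

src→Q→P→dst, bottleneck 1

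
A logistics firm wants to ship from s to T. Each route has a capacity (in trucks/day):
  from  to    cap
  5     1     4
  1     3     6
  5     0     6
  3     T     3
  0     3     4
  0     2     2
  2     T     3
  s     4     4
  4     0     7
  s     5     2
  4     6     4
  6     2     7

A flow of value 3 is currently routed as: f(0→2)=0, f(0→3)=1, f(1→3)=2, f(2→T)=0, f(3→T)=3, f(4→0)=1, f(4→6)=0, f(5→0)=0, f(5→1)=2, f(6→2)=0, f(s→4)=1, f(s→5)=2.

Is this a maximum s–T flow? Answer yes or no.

Residual path s→4→0→2→T has bottleneck 2 > 0.
Pushing 2 along it raises the flow to 5, so the given flow is not maximum.

No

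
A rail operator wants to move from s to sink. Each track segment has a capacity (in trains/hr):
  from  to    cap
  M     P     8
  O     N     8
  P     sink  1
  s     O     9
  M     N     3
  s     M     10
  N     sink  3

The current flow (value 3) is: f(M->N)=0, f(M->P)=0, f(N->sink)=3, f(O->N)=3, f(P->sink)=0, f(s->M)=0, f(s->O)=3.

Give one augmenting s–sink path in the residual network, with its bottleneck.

Residual along s->M->P->sink: s->M: 10, M->P: 8, P->sink: 1.
Bottleneck = min = 1.

s->M->P->sink, bottleneck 1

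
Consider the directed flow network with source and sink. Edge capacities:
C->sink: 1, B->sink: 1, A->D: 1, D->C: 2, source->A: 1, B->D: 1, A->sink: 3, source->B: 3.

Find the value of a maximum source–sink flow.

3

Augment source->A->sink: bottleneck 1. Total 1.
Augment source->B->sink: bottleneck 1. Total 2.
Augment source->B->D->C->sink: bottleneck 1. Total 3.
No augmenting path remains in the residual graph.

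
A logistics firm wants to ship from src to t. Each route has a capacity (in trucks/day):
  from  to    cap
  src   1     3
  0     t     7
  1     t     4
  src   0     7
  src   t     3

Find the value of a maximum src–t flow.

13

Augment src->t: bottleneck 3. Total 3.
Augment src->1->t: bottleneck 3. Total 6.
Augment src->0->t: bottleneck 7. Total 13.
No augmenting path remains in the residual graph.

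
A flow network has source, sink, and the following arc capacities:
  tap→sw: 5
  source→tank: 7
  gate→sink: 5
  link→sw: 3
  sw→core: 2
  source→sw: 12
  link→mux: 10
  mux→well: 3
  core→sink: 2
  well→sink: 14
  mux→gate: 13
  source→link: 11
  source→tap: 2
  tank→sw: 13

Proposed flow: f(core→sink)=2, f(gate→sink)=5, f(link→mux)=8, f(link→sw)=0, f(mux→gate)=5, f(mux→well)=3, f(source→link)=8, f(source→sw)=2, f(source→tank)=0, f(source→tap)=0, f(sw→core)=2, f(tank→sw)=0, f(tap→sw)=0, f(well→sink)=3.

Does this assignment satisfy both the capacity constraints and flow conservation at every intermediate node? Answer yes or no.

Every edge has 0 ≤ f(e) ≤ cap(e).
At each intermediate node, inflow equals outflow.

Yes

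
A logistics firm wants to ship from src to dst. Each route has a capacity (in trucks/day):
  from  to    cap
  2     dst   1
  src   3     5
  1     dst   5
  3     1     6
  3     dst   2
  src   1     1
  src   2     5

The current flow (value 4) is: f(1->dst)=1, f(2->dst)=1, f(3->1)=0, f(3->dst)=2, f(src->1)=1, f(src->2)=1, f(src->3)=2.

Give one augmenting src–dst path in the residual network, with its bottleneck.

src->3->1->dst, bottleneck 3

Residual along src->3->1->dst: src->3: 3, 3->1: 6, 1->dst: 4.
Bottleneck = min = 3.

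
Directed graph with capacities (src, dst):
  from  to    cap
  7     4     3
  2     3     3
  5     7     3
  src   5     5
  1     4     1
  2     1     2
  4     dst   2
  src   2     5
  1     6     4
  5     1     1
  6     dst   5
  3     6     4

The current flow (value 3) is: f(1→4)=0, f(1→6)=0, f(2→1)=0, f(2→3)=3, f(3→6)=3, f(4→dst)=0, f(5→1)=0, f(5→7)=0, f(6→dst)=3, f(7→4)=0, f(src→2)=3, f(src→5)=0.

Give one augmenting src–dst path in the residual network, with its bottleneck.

Residual along src→2→1→6→dst: src→2: 2, 2→1: 2, 1→6: 4, 6→dst: 2.
Bottleneck = min = 2.

src→2→1→6→dst, bottleneck 2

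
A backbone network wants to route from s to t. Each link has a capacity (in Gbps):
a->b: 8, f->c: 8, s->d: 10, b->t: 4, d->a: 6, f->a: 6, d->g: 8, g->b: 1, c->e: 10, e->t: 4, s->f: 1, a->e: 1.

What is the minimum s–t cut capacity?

Max flow = 6 (via 4 augmenting paths).
In the residual at optimum, the set reachable from s is {a, b, d, g, s}.
Cut edges: s->f (cap 1), a->e (cap 1), b->t (cap 4). Sum = 6.

6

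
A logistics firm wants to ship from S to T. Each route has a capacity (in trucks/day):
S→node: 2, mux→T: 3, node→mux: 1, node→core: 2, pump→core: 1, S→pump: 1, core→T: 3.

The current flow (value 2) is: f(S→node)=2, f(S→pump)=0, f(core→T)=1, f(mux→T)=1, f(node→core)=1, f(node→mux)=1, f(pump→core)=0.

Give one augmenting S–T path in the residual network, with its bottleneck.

S→pump→core→T, bottleneck 1

Residual along S→pump→core→T: S→pump: 1, pump→core: 1, core→T: 2.
Bottleneck = min = 1.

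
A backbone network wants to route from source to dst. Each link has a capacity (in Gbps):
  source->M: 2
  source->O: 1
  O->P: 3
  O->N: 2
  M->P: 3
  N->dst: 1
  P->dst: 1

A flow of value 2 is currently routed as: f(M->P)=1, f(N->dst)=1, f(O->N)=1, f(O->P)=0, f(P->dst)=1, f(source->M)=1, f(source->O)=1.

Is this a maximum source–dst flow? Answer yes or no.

Residual reachable from source: {M, P, source}; dst is not reachable.
Saturated cut: source->O, P->dst with total capacity 2 = current flow value. Flow is maximum.

Yes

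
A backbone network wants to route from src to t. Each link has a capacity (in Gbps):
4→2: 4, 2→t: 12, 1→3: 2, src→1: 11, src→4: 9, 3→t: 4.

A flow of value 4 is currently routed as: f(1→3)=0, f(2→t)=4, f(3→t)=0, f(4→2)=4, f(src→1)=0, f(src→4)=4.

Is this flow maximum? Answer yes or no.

Residual path src→1→3→t has bottleneck 2 > 0.
Pushing 2 along it raises the flow to 6, so the given flow is not maximum.

No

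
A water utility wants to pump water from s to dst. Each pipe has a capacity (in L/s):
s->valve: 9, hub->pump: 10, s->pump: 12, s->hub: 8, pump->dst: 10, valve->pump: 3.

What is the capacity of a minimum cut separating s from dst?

10

Max flow = 10 (via 1 augmenting path).
In the residual at optimum, the set reachable from s is {hub, pump, s, valve}.
Cut edges: pump->dst (cap 10). Sum = 10.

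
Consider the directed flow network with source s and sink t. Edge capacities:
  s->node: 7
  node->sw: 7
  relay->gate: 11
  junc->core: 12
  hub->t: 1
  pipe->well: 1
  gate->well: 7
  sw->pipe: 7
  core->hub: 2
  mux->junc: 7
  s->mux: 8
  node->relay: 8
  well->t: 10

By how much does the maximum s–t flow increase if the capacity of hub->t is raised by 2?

1

Original max flow = 8.
After raising cap(hub->t), augmenting paths through that edge carry 1 more unit.
New max flow = 9. Increase = 1.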